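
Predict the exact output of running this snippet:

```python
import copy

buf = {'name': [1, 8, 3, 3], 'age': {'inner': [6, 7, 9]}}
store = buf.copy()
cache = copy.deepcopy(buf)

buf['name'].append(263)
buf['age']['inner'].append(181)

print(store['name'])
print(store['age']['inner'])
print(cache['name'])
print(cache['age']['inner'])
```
[1, 8, 3, 3, 263]
[6, 7, 9, 181]
[1, 8, 3, 3]
[6, 7, 9]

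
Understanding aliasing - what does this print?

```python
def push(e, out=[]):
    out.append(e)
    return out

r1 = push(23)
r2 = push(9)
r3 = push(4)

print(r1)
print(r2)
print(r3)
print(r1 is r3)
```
[23, 9, 4]
[23, 9, 4]
[23, 9, 4]
True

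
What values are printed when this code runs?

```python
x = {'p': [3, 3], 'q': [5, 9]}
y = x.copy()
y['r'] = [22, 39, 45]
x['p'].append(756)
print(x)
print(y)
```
{'p': [3, 3, 756], 'q': [5, 9]}
{'p': [3, 3, 756], 'q': [5, 9], 'r': [22, 39, 45]}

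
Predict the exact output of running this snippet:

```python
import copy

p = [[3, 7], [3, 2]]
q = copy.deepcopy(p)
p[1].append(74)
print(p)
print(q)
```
[[3, 7], [3, 2, 74]]
[[3, 7], [3, 2]]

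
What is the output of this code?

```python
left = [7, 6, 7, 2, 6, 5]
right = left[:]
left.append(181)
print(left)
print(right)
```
[7, 6, 7, 2, 6, 5, 181]
[7, 6, 7, 2, 6, 5]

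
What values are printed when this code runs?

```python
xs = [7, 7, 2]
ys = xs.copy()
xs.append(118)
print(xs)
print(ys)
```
[7, 7, 2, 118]
[7, 7, 2]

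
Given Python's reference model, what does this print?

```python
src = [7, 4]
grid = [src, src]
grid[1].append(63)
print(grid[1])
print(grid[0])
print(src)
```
[7, 4, 63]
[7, 4, 63]
[7, 4, 63]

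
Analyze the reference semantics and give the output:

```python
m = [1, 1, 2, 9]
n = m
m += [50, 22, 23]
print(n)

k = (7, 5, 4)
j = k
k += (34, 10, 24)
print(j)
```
[1, 1, 2, 9, 50, 22, 23]
(7, 5, 4)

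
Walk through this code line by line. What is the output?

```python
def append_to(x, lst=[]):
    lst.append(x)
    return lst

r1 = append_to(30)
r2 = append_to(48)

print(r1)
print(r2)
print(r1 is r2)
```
[30, 48]
[30, 48]
True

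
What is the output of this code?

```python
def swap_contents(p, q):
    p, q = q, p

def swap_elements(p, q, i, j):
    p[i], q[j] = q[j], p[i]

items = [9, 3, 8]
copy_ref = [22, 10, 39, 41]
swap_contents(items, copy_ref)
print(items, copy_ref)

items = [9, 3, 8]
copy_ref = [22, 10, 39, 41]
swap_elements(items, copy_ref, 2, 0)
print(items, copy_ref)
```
[9, 3, 8] [22, 10, 39, 41]
[9, 3, 22] [8, 10, 39, 41]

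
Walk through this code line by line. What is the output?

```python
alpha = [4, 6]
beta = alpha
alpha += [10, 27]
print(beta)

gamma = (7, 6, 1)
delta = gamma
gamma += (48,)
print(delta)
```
[4, 6, 10, 27]
(7, 6, 1)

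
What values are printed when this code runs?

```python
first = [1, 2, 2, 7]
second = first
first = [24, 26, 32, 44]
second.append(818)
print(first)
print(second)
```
[24, 26, 32, 44]
[1, 2, 2, 7, 818]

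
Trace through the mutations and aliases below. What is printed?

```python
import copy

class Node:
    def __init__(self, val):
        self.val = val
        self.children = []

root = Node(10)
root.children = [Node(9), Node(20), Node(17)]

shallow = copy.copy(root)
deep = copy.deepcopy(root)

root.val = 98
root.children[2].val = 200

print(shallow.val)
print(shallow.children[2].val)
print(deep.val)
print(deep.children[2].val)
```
10
200
10
17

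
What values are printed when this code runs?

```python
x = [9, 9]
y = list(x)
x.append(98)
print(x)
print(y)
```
[9, 9, 98]
[9, 9]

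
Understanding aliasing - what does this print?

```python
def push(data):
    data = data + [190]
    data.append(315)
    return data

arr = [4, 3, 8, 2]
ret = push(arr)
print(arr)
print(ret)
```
[4, 3, 8, 2]
[4, 3, 8, 2, 190, 315]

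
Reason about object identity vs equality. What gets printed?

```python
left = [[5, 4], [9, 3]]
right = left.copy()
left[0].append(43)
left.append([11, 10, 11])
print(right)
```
[[5, 4, 43], [9, 3]]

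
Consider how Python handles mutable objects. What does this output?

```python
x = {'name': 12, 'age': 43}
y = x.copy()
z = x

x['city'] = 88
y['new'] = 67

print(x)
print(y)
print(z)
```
{'name': 12, 'age': 43, 'city': 88}
{'name': 12, 'age': 43, 'new': 67}
{'name': 12, 'age': 43, 'city': 88}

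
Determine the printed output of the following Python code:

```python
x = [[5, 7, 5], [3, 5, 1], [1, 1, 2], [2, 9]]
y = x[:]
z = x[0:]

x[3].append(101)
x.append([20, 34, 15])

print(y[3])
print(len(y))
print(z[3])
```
[2, 9, 101]
4
[2, 9, 101]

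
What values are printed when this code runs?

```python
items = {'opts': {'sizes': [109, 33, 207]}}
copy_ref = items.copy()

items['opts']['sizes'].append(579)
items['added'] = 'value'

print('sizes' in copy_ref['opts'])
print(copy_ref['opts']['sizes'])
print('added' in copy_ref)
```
True
[109, 33, 207, 579]
False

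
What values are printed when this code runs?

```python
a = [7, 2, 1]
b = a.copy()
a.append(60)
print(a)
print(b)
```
[7, 2, 1, 60]
[7, 2, 1]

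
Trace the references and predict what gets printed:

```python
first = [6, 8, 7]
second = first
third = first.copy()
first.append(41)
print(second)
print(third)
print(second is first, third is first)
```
[6, 8, 7, 41]
[6, 8, 7]
True False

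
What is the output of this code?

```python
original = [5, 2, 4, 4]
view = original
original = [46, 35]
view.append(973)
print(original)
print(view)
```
[46, 35]
[5, 2, 4, 4, 973]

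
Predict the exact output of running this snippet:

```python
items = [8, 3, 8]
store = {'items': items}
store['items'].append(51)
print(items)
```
[8, 3, 8, 51]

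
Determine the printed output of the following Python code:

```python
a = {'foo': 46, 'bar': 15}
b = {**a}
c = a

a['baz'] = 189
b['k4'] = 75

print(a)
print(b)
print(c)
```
{'foo': 46, 'bar': 15, 'baz': 189}
{'foo': 46, 'bar': 15, 'k4': 75}
{'foo': 46, 'bar': 15, 'baz': 189}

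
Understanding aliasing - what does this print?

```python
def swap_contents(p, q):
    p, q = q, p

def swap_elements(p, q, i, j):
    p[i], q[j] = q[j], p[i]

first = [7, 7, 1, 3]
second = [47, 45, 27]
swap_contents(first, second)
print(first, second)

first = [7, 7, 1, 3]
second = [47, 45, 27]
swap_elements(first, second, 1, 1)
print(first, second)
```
[7, 7, 1, 3] [47, 45, 27]
[7, 45, 1, 3] [47, 7, 27]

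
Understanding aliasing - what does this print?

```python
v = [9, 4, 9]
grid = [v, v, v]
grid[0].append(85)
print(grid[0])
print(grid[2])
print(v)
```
[9, 4, 9, 85]
[9, 4, 9, 85]
[9, 4, 9, 85]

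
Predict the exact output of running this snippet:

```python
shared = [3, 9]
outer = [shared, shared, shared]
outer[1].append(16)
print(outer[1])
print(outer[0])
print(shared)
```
[3, 9, 16]
[3, 9, 16]
[3, 9, 16]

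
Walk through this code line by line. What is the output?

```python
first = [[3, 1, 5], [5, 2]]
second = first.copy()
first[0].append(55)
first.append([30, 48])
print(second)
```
[[3, 1, 5, 55], [5, 2]]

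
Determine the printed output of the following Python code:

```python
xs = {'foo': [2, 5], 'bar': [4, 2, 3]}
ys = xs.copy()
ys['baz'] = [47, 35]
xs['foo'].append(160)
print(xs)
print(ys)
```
{'foo': [2, 5, 160], 'bar': [4, 2, 3]}
{'foo': [2, 5, 160], 'bar': [4, 2, 3], 'baz': [47, 35]}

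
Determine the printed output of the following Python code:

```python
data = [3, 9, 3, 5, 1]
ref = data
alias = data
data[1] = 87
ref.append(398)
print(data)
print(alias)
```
[3, 87, 3, 5, 1, 398]
[3, 87, 3, 5, 1, 398]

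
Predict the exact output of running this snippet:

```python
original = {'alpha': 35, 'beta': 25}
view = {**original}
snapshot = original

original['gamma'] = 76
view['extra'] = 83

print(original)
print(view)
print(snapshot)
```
{'alpha': 35, 'beta': 25, 'gamma': 76}
{'alpha': 35, 'beta': 25, 'extra': 83}
{'alpha': 35, 'beta': 25, 'gamma': 76}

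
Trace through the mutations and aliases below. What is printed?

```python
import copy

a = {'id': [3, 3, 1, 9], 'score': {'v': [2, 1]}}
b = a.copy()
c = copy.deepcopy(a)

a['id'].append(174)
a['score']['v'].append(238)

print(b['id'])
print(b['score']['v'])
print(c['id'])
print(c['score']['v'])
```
[3, 3, 1, 9, 174]
[2, 1, 238]
[3, 3, 1, 9]
[2, 1]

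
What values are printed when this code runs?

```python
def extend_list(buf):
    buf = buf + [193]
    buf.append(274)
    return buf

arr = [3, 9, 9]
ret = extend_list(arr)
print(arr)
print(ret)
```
[3, 9, 9]
[3, 9, 9, 193, 274]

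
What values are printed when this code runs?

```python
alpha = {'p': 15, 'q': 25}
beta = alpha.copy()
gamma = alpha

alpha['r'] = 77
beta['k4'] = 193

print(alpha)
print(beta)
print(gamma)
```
{'p': 15, 'q': 25, 'r': 77}
{'p': 15, 'q': 25, 'k4': 193}
{'p': 15, 'q': 25, 'r': 77}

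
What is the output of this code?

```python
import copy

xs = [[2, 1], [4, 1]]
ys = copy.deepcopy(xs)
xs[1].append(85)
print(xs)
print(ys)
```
[[2, 1], [4, 1, 85]]
[[2, 1], [4, 1]]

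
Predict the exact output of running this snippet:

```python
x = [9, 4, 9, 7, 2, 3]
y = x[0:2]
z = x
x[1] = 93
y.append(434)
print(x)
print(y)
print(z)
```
[9, 93, 9, 7, 2, 3]
[9, 4, 434]
[9, 93, 9, 7, 2, 3]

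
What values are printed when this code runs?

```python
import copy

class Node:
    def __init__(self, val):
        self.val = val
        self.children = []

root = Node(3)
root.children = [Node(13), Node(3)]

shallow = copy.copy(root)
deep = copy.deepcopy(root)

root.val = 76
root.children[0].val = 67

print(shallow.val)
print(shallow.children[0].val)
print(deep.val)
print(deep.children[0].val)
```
3
67
3
13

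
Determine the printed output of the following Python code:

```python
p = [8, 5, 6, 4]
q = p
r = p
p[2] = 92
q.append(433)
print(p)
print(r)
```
[8, 5, 92, 4, 433]
[8, 5, 92, 4, 433]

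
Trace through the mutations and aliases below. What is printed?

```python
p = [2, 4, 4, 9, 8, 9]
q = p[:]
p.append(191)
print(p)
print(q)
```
[2, 4, 4, 9, 8, 9, 191]
[2, 4, 4, 9, 8, 9]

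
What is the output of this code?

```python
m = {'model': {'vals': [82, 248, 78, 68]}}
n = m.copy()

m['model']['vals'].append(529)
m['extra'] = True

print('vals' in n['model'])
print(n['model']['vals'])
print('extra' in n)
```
True
[82, 248, 78, 68, 529]
False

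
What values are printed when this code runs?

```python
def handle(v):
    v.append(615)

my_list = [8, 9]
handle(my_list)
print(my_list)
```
[8, 9, 615]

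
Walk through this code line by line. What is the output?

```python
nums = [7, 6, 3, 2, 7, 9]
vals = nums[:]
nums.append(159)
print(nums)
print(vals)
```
[7, 6, 3, 2, 7, 9, 159]
[7, 6, 3, 2, 7, 9]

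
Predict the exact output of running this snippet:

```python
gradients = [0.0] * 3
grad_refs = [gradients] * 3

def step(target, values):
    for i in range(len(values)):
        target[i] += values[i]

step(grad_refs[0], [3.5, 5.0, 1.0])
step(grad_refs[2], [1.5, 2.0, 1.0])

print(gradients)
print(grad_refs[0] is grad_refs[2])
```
[5.0, 7.0, 2.0]
True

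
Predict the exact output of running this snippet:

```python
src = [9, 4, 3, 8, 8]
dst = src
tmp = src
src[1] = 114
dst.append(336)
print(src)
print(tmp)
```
[9, 114, 3, 8, 8, 336]
[9, 114, 3, 8, 8, 336]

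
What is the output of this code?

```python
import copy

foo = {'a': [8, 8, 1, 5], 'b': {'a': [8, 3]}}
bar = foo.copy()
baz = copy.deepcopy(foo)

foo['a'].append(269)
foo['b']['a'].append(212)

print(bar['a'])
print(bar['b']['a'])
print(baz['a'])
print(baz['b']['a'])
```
[8, 8, 1, 5, 269]
[8, 3, 212]
[8, 8, 1, 5]
[8, 3]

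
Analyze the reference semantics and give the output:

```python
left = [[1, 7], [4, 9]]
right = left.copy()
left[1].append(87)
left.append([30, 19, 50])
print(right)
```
[[1, 7], [4, 9, 87]]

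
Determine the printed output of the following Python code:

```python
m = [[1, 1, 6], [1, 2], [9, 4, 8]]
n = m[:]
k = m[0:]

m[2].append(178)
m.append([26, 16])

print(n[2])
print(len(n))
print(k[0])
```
[9, 4, 8, 178]
3
[1, 1, 6]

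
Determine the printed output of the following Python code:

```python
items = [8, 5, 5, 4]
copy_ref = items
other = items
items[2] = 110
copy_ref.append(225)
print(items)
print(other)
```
[8, 5, 110, 4, 225]
[8, 5, 110, 4, 225]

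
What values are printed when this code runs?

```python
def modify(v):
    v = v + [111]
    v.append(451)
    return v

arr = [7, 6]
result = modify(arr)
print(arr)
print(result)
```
[7, 6]
[7, 6, 111, 451]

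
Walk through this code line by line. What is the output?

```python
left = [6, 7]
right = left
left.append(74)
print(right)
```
[6, 7, 74]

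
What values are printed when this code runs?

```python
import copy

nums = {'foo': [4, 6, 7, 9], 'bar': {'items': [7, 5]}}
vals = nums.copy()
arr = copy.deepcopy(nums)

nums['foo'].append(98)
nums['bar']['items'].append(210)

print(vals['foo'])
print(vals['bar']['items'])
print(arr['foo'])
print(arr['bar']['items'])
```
[4, 6, 7, 9, 98]
[7, 5, 210]
[4, 6, 7, 9]
[7, 5]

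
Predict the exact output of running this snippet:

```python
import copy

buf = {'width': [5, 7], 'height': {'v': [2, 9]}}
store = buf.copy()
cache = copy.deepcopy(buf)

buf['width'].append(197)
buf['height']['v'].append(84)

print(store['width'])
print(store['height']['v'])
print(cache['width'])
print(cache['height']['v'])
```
[5, 7, 197]
[2, 9, 84]
[5, 7]
[2, 9]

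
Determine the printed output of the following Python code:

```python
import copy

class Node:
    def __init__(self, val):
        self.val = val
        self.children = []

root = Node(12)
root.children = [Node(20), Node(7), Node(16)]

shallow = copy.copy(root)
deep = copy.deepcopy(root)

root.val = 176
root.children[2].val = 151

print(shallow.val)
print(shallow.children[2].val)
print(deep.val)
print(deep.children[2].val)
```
12
151
12
16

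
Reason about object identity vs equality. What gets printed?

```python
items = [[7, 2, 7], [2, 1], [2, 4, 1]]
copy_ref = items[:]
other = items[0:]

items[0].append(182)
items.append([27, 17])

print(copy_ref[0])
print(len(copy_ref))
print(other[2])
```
[7, 2, 7, 182]
3
[2, 4, 1]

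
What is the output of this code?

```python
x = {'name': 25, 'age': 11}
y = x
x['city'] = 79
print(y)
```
{'name': 25, 'age': 11, 'city': 79}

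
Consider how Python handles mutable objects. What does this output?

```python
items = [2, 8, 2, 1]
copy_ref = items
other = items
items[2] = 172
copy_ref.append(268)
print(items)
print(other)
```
[2, 8, 172, 1, 268]
[2, 8, 172, 1, 268]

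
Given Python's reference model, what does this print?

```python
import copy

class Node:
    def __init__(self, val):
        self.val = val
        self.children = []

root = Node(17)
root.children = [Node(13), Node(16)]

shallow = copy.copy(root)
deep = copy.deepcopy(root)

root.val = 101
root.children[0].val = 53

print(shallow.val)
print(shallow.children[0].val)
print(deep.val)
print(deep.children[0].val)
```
17
53
17
13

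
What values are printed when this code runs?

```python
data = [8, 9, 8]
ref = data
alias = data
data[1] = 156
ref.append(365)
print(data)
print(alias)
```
[8, 156, 8, 365]
[8, 156, 8, 365]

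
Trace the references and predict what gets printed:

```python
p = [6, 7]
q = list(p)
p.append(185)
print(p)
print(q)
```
[6, 7, 185]
[6, 7]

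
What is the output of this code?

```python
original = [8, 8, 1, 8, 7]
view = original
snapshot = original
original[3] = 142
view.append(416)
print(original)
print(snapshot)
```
[8, 8, 1, 142, 7, 416]
[8, 8, 1, 142, 7, 416]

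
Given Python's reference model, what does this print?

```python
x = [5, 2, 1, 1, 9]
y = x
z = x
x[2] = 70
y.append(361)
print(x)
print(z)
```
[5, 2, 70, 1, 9, 361]
[5, 2, 70, 1, 9, 361]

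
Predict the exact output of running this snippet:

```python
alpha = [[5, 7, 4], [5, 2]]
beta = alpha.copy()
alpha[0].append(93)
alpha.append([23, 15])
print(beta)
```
[[5, 7, 4, 93], [5, 2]]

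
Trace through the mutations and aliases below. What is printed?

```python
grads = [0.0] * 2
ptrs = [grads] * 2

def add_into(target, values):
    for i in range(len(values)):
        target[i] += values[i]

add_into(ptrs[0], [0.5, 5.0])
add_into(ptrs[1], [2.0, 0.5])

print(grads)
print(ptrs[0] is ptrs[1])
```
[2.5, 5.5]
True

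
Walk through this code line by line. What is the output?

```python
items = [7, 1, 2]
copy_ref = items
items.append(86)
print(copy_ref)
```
[7, 1, 2, 86]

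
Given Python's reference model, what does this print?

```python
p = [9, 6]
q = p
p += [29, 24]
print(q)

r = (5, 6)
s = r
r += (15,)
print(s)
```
[9, 6, 29, 24]
(5, 6)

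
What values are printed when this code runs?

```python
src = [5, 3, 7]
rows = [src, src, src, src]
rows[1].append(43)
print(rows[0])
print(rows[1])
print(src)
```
[5, 3, 7, 43]
[5, 3, 7, 43]
[5, 3, 7, 43]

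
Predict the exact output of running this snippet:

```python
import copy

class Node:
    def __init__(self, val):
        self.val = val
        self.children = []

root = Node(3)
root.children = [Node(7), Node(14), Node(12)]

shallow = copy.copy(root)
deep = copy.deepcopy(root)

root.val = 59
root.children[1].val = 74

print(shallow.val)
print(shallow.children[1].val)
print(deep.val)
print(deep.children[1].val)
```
3
74
3
14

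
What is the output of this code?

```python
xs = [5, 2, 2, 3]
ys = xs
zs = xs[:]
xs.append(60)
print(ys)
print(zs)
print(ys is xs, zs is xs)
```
[5, 2, 2, 3, 60]
[5, 2, 2, 3]
True False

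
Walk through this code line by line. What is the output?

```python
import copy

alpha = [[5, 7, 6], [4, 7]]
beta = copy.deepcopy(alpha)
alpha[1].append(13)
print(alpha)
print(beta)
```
[[5, 7, 6], [4, 7, 13]]
[[5, 7, 6], [4, 7]]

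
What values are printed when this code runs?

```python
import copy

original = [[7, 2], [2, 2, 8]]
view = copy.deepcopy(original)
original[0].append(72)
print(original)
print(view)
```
[[7, 2, 72], [2, 2, 8]]
[[7, 2], [2, 2, 8]]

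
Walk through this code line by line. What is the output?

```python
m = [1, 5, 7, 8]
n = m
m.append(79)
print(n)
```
[1, 5, 7, 8, 79]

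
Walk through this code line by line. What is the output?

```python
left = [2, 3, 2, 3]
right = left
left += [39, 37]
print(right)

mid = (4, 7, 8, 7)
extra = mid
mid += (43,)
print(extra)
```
[2, 3, 2, 3, 39, 37]
(4, 7, 8, 7)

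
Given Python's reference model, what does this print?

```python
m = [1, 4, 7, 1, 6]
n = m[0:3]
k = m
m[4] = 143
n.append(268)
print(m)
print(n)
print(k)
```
[1, 4, 7, 1, 143]
[1, 4, 7, 268]
[1, 4, 7, 1, 143]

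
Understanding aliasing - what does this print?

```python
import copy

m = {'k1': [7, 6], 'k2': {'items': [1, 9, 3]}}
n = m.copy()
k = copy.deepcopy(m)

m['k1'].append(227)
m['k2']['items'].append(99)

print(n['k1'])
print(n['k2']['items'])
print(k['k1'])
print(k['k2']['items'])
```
[7, 6, 227]
[1, 9, 3, 99]
[7, 6]
[1, 9, 3]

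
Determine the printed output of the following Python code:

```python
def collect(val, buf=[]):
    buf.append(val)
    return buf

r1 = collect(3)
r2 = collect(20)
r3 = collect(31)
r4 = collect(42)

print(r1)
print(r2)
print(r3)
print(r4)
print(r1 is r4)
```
[3, 20, 31, 42]
[3, 20, 31, 42]
[3, 20, 31, 42]
[3, 20, 31, 42]
True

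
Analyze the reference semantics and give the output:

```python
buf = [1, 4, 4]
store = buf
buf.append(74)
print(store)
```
[1, 4, 4, 74]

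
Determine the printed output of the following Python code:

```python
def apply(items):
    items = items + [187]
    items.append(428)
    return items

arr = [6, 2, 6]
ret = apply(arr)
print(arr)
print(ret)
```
[6, 2, 6]
[6, 2, 6, 187, 428]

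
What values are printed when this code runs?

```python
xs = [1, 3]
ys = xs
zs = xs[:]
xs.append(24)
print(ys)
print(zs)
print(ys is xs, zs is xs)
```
[1, 3, 24]
[1, 3]
True False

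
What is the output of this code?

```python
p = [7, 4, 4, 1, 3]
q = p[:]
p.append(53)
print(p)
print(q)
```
[7, 4, 4, 1, 3, 53]
[7, 4, 4, 1, 3]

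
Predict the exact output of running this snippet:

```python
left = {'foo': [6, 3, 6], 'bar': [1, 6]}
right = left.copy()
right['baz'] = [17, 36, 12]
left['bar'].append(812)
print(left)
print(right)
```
{'foo': [6, 3, 6], 'bar': [1, 6, 812]}
{'foo': [6, 3, 6], 'bar': [1, 6, 812], 'baz': [17, 36, 12]}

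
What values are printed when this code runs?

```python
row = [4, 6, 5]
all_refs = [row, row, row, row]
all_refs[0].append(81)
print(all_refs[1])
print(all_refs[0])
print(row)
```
[4, 6, 5, 81]
[4, 6, 5, 81]
[4, 6, 5, 81]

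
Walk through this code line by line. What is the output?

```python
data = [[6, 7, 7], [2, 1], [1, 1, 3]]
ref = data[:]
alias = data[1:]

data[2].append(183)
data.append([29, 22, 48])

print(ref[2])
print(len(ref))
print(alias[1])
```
[1, 1, 3, 183]
3
[1, 1, 3, 183]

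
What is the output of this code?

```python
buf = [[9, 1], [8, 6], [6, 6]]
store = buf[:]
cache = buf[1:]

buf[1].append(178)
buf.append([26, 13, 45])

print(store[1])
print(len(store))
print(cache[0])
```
[8, 6, 178]
3
[8, 6, 178]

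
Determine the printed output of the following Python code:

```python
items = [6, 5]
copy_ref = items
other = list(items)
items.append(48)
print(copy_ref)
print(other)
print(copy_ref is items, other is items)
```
[6, 5, 48]
[6, 5]
True False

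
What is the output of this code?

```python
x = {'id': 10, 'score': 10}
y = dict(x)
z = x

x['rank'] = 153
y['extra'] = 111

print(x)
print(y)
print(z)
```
{'id': 10, 'score': 10, 'rank': 153}
{'id': 10, 'score': 10, 'extra': 111}
{'id': 10, 'score': 10, 'rank': 153}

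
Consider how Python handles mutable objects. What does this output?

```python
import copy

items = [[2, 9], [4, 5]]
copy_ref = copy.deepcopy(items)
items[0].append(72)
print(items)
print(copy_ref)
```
[[2, 9, 72], [4, 5]]
[[2, 9], [4, 5]]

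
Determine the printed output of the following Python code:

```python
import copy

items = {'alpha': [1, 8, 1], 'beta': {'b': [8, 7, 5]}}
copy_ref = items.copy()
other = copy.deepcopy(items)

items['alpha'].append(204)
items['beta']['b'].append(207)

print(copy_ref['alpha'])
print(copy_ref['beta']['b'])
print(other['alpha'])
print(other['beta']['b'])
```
[1, 8, 1, 204]
[8, 7, 5, 207]
[1, 8, 1]
[8, 7, 5]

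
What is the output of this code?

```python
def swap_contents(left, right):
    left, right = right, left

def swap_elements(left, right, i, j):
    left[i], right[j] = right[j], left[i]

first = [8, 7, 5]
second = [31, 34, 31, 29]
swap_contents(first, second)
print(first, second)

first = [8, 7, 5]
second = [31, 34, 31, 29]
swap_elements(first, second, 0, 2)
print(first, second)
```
[8, 7, 5] [31, 34, 31, 29]
[31, 7, 5] [31, 34, 8, 29]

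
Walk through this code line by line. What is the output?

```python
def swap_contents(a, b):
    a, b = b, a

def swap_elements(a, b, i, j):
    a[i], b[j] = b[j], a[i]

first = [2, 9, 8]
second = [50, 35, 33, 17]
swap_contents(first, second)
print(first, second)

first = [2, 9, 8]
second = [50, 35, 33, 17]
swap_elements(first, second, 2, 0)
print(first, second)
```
[2, 9, 8] [50, 35, 33, 17]
[2, 9, 50] [8, 35, 33, 17]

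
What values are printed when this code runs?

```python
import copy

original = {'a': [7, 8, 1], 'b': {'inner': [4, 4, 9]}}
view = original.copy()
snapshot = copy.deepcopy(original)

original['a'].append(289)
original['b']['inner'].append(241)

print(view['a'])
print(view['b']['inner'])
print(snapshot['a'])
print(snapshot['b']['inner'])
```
[7, 8, 1, 289]
[4, 4, 9, 241]
[7, 8, 1]
[4, 4, 9]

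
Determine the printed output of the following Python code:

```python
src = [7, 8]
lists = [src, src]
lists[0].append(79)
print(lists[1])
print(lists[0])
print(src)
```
[7, 8, 79]
[7, 8, 79]
[7, 8, 79]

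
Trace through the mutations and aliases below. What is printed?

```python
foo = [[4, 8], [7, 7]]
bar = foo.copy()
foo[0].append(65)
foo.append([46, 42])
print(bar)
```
[[4, 8, 65], [7, 7]]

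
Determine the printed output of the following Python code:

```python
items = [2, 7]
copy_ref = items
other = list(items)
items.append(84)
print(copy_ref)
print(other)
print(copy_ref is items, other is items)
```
[2, 7, 84]
[2, 7]
True False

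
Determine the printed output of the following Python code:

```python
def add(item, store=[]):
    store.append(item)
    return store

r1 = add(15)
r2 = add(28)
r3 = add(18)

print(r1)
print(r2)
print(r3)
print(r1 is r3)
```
[15, 28, 18]
[15, 28, 18]
[15, 28, 18]
True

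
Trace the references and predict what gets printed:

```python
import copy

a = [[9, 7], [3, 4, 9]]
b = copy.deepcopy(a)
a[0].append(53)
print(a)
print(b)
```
[[9, 7, 53], [3, 4, 9]]
[[9, 7], [3, 4, 9]]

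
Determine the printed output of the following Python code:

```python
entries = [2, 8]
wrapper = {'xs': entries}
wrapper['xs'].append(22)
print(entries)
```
[2, 8, 22]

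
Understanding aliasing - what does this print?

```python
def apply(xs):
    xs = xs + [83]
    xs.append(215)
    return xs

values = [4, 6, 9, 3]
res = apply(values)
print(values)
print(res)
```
[4, 6, 9, 3]
[4, 6, 9, 3, 83, 215]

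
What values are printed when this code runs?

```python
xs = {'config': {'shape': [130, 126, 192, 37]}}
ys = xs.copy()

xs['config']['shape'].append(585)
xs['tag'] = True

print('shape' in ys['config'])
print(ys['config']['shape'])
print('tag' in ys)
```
True
[130, 126, 192, 37, 585]
False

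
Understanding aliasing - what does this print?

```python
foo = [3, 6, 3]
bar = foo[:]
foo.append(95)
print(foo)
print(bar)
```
[3, 6, 3, 95]
[3, 6, 3]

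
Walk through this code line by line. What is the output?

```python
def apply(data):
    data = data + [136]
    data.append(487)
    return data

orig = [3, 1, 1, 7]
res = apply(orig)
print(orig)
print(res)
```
[3, 1, 1, 7]
[3, 1, 1, 7, 136, 487]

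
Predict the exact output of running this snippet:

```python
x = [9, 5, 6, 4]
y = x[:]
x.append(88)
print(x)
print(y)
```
[9, 5, 6, 4, 88]
[9, 5, 6, 4]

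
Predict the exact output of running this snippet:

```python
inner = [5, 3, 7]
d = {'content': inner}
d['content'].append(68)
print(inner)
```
[5, 3, 7, 68]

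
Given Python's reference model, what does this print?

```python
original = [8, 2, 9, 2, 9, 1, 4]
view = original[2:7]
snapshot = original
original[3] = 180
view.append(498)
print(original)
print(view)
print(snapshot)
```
[8, 2, 9, 180, 9, 1, 4]
[9, 2, 9, 1, 4, 498]
[8, 2, 9, 180, 9, 1, 4]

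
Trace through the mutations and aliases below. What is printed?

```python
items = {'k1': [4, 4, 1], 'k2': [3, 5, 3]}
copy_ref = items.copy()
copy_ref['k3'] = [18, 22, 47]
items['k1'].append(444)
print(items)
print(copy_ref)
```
{'k1': [4, 4, 1, 444], 'k2': [3, 5, 3]}
{'k1': [4, 4, 1, 444], 'k2': [3, 5, 3], 'k3': [18, 22, 47]}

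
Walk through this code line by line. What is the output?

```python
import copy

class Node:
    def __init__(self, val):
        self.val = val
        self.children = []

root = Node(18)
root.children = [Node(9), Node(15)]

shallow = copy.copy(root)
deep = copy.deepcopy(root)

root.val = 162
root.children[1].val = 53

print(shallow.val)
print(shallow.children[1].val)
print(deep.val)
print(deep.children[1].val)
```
18
53
18
15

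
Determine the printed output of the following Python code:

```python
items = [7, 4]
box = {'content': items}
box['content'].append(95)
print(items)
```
[7, 4, 95]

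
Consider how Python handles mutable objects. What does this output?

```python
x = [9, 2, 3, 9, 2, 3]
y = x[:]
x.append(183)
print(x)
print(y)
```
[9, 2, 3, 9, 2, 3, 183]
[9, 2, 3, 9, 2, 3]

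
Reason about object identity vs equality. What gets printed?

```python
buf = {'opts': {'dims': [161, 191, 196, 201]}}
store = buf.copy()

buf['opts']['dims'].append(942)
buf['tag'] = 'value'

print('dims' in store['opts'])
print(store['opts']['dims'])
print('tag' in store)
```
True
[161, 191, 196, 201, 942]
False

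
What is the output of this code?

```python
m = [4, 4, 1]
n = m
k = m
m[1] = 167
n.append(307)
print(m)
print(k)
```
[4, 167, 1, 307]
[4, 167, 1, 307]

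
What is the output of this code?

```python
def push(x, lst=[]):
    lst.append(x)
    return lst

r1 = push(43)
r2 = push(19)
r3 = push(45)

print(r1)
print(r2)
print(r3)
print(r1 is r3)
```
[43, 19, 45]
[43, 19, 45]
[43, 19, 45]
True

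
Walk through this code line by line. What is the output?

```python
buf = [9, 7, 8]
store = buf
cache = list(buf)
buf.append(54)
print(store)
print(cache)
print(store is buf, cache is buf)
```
[9, 7, 8, 54]
[9, 7, 8]
True False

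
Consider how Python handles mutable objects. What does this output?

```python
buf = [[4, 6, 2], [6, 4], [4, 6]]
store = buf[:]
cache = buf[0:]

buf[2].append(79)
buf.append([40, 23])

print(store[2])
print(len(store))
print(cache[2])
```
[4, 6, 79]
3
[4, 6, 79]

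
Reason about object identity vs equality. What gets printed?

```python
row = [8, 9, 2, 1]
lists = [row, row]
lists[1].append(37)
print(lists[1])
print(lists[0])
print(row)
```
[8, 9, 2, 1, 37]
[8, 9, 2, 1, 37]
[8, 9, 2, 1, 37]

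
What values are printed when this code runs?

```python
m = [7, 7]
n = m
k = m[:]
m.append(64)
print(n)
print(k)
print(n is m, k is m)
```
[7, 7, 64]
[7, 7]
True False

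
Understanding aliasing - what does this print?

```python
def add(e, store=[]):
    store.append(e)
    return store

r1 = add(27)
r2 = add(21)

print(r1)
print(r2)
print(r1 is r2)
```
[27, 21]
[27, 21]
True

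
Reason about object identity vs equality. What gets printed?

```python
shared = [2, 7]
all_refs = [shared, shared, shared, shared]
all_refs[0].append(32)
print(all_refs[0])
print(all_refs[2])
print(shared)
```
[2, 7, 32]
[2, 7, 32]
[2, 7, 32]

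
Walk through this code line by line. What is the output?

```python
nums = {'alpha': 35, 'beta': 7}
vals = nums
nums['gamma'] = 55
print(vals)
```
{'alpha': 35, 'beta': 7, 'gamma': 55}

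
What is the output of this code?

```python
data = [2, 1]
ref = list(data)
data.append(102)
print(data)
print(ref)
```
[2, 1, 102]
[2, 1]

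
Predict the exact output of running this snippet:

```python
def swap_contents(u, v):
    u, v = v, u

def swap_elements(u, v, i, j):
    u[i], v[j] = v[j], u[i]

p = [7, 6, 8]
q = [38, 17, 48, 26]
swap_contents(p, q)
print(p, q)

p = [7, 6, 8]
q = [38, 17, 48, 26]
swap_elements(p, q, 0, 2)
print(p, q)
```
[7, 6, 8] [38, 17, 48, 26]
[48, 6, 8] [38, 17, 7, 26]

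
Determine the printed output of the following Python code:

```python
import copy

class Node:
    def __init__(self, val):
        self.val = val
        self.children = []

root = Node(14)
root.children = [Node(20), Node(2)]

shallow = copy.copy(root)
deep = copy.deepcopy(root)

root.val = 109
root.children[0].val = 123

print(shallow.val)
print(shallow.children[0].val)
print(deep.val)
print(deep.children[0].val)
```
14
123
14
20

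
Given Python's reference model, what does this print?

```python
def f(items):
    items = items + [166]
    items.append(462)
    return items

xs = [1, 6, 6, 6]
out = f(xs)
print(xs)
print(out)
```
[1, 6, 6, 6]
[1, 6, 6, 6, 166, 462]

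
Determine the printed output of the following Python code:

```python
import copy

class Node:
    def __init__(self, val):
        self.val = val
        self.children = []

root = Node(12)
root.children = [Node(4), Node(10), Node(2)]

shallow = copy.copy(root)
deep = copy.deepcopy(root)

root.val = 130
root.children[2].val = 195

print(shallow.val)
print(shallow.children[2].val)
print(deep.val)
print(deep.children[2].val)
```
12
195
12
2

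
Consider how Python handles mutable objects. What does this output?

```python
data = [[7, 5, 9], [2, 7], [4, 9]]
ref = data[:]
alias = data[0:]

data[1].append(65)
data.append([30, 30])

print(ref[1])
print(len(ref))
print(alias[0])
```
[2, 7, 65]
3
[7, 5, 9]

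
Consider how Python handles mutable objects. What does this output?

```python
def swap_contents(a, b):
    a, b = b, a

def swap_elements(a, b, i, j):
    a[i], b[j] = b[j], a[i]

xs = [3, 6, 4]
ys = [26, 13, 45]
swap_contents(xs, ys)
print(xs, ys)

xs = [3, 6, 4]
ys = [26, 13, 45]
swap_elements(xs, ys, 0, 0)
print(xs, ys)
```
[3, 6, 4] [26, 13, 45]
[26, 6, 4] [3, 13, 45]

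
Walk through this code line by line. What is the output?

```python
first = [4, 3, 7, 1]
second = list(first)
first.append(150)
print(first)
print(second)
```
[4, 3, 7, 1, 150]
[4, 3, 7, 1]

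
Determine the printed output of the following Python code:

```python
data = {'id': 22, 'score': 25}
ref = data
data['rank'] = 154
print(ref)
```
{'id': 22, 'score': 25, 'rank': 154}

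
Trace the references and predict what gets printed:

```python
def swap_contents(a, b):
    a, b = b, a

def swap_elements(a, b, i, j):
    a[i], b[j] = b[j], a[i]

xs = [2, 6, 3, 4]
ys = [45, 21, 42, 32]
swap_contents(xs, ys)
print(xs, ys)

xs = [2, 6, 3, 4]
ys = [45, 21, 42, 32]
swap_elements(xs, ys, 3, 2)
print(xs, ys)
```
[2, 6, 3, 4] [45, 21, 42, 32]
[2, 6, 3, 42] [45, 21, 4, 32]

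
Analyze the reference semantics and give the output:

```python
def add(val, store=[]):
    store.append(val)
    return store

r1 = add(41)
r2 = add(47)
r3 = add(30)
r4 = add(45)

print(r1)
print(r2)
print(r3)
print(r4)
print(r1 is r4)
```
[41, 47, 30, 45]
[41, 47, 30, 45]
[41, 47, 30, 45]
[41, 47, 30, 45]
True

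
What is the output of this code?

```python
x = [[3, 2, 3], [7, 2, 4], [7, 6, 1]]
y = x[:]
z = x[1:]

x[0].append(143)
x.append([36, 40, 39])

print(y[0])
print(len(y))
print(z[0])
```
[3, 2, 3, 143]
3
[7, 2, 4]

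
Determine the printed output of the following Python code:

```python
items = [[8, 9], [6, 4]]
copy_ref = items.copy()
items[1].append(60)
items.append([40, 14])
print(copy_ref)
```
[[8, 9], [6, 4, 60]]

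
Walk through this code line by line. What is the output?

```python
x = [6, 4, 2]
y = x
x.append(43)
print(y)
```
[6, 4, 2, 43]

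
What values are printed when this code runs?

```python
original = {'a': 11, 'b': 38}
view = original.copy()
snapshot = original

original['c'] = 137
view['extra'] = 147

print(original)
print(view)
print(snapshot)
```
{'a': 11, 'b': 38, 'c': 137}
{'a': 11, 'b': 38, 'extra': 147}
{'a': 11, 'b': 38, 'c': 137}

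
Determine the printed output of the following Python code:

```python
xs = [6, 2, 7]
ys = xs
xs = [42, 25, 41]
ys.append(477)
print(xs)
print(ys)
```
[42, 25, 41]
[6, 2, 7, 477]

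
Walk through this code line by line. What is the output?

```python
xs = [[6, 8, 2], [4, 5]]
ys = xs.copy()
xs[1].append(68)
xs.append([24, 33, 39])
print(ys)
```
[[6, 8, 2], [4, 5, 68]]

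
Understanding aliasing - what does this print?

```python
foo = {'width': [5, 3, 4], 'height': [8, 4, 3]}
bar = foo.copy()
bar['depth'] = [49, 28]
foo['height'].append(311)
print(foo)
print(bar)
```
{'width': [5, 3, 4], 'height': [8, 4, 3, 311]}
{'width': [5, 3, 4], 'height': [8, 4, 3, 311], 'depth': [49, 28]}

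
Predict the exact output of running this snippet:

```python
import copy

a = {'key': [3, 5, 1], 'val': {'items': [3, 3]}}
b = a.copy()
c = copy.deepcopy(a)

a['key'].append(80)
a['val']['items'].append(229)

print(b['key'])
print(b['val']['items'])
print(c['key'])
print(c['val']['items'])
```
[3, 5, 1, 80]
[3, 3, 229]
[3, 5, 1]
[3, 3]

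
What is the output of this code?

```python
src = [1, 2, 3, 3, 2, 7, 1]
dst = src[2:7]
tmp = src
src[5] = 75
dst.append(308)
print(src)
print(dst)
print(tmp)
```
[1, 2, 3, 3, 2, 75, 1]
[3, 3, 2, 7, 1, 308]
[1, 2, 3, 3, 2, 75, 1]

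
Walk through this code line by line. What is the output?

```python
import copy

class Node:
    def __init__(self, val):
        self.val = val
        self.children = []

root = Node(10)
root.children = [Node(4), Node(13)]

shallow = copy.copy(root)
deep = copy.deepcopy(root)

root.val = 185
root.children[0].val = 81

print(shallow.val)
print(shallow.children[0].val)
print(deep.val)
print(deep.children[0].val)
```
10
81
10
4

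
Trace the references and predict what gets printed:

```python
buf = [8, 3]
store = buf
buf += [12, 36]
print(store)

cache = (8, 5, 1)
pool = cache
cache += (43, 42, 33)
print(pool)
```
[8, 3, 12, 36]
(8, 5, 1)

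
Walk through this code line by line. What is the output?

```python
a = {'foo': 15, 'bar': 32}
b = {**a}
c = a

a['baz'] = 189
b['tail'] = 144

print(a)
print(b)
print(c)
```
{'foo': 15, 'bar': 32, 'baz': 189}
{'foo': 15, 'bar': 32, 'tail': 144}
{'foo': 15, 'bar': 32, 'baz': 189}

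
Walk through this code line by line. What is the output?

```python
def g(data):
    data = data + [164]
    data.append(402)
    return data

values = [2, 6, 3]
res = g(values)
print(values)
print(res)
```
[2, 6, 3]
[2, 6, 3, 164, 402]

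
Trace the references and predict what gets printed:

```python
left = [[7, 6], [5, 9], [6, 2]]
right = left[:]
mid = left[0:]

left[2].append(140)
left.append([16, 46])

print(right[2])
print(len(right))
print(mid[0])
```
[6, 2, 140]
3
[7, 6]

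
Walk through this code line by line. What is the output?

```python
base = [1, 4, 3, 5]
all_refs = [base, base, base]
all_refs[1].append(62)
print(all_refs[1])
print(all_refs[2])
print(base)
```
[1, 4, 3, 5, 62]
[1, 4, 3, 5, 62]
[1, 4, 3, 5, 62]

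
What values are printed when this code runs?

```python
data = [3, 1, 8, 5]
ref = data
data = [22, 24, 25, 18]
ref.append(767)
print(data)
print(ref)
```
[22, 24, 25, 18]
[3, 1, 8, 5, 767]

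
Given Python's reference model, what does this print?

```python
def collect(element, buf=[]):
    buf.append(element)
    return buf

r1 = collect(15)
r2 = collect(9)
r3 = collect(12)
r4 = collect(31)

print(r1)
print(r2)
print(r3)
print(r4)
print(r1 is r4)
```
[15, 9, 12, 31]
[15, 9, 12, 31]
[15, 9, 12, 31]
[15, 9, 12, 31]
True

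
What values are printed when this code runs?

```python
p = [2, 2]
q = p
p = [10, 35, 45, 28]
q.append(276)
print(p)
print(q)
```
[10, 35, 45, 28]
[2, 2, 276]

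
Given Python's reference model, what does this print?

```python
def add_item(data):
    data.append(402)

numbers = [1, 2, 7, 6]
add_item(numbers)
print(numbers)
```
[1, 2, 7, 6, 402]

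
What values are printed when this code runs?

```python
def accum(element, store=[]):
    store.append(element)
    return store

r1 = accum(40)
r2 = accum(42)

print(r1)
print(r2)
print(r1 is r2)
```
[40, 42]
[40, 42]
True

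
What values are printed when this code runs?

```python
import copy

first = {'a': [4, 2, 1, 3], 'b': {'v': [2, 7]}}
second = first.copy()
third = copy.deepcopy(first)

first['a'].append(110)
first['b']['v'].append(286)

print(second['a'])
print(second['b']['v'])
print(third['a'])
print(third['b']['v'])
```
[4, 2, 1, 3, 110]
[2, 7, 286]
[4, 2, 1, 3]
[2, 7]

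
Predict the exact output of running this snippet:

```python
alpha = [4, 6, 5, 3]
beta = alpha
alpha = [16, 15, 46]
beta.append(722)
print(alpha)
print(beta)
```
[16, 15, 46]
[4, 6, 5, 3, 722]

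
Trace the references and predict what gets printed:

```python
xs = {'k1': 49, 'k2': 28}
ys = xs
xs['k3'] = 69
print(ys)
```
{'k1': 49, 'k2': 28, 'k3': 69}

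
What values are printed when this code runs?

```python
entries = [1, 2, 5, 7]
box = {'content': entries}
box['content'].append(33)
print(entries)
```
[1, 2, 5, 7, 33]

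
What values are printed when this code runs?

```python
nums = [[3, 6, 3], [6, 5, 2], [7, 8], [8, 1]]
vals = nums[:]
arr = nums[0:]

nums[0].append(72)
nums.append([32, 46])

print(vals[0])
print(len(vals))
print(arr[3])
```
[3, 6, 3, 72]
4
[8, 1]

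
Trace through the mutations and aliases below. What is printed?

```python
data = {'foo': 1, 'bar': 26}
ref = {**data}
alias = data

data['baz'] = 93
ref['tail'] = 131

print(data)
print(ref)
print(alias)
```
{'foo': 1, 'bar': 26, 'baz': 93}
{'foo': 1, 'bar': 26, 'tail': 131}
{'foo': 1, 'bar': 26, 'baz': 93}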